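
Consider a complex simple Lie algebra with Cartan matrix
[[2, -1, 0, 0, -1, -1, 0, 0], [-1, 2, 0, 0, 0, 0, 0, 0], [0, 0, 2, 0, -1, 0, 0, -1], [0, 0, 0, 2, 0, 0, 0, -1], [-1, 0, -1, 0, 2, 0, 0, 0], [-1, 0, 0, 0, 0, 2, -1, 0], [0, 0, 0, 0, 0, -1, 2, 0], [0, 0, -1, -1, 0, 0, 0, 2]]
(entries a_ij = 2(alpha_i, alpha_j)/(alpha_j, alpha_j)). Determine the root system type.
The matrix has rank 8 with 2's on the diagonal. Reading the off-diagonal entries as Dynkin edges (a single edge where a_ij = a_ji = -1; a double or triple edge where a_ij * a_ji = 2 or 3), the diagram is a chain of 7 nodes with one extra node attached to the third node from one end (E_8). One simple-root ordering that puts it in standard form is (alpha_7, alpha_2, alpha_6, alpha_1, alpha_5, alpha_3, alpha_8, alpha_4). So the algebra is type E_8.

E_8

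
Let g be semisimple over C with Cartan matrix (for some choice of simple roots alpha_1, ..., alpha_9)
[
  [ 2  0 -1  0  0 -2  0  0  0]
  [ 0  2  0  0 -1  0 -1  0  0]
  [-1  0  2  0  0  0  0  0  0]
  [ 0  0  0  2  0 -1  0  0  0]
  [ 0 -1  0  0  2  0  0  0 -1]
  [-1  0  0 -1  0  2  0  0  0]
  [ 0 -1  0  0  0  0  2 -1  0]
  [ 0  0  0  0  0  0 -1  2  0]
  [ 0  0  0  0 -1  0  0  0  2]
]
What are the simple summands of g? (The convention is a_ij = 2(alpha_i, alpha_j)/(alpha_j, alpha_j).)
The diagram associated to this matrix has two connected components: the simple roots {alpha_2, alpha_5, alpha_7, alpha_8, alpha_9} form a chain of 5 nodes with single edges (A_5), and {alpha_1, alpha_3, alpha_4, alpha_6} form a chain of 4 nodes with a double edge between the middle two (F_4). A semisimple Lie algebra decomposes uniquely as the direct sum of simple ideals, one per connected component of its Dynkin diagram, so g ≅ A_5 ⊕ F_4 (dimension 35 + 52 = 87).

type A_5 + type F_4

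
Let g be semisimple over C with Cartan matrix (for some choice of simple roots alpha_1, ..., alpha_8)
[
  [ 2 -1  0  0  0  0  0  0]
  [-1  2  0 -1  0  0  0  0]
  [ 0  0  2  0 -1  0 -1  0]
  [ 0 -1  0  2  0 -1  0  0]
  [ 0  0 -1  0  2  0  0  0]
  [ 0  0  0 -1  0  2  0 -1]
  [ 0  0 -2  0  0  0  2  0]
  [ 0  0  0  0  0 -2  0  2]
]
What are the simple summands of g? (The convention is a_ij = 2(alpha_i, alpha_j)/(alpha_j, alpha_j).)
The diagram associated to this matrix has two connected components: the simple roots {alpha_3, alpha_5, alpha_7} form a chain of 3 nodes with a double edge at one end; the terminal node there is the unique long simple root (C_3), and {alpha_1, alpha_2, alpha_4, alpha_6, alpha_8} form a chain of 5 nodes with a double edge at one end; the terminal node there is the unique long simple root (C_5). A semisimple Lie algebra decomposes uniquely as the direct sum of simple ideals, one per connected component of its Dynkin diagram, so g ≅ C_3 ⊕ C_5 (dimension 21 + 55 = 76).

C_3 (sp(6)) + C_5 (sp(10))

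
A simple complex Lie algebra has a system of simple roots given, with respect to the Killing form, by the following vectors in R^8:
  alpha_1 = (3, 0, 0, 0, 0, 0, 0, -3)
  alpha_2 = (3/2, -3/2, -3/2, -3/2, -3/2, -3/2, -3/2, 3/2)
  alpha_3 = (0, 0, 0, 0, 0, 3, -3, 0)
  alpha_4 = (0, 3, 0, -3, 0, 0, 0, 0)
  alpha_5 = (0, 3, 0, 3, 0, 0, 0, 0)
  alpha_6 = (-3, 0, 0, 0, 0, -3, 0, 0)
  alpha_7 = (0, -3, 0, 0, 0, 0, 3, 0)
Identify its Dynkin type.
Compute the Cartan integers a_ij = 2(alpha_i, alpha_j)/(alpha_j, alpha_j); the resulting 7x7 Cartan matrix is
[[2, 0, 0, 0, 0, -1, 0], [0, 2, 0, 0, -1, 0, 0], [0, 0, 2, 0, 0, -1, -1], [0, 0, 0, 2, 0, 0, -1], [0, -1, 0, 0, 2, 0, -1], [-1, 0, -1, 0, 0, 2, 0], [0, 0, -1, -1, -1, 0, 2]].
All simple roots have the same length, so the diagram is simply laced. The associated Dynkin diagram is a chain of 6 nodes with one extra node attached to the third node from one end (E_7), so the type is E_7.

E7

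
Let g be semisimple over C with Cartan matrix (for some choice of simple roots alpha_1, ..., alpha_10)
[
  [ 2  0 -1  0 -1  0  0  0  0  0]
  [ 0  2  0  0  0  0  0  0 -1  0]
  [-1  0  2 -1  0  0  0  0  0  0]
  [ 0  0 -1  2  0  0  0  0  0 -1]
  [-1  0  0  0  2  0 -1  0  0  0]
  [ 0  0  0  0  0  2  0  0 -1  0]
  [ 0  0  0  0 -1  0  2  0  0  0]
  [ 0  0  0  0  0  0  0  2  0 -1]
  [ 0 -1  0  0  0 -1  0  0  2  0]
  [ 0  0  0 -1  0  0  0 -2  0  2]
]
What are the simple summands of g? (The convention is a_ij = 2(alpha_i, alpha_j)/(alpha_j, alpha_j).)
A_3 (sl(4)) ⊕ B_7 (so(15))

The diagram associated to this matrix has two connected components: the simple roots {alpha_2, alpha_6, alpha_9} form a chain of 3 nodes with single edges (A_3), and {alpha_1, alpha_3, alpha_4, alpha_5, alpha_7, alpha_8, alpha_10} form a chain of 7 nodes with a double edge at one end; the terminal node there is the unique short simple root (B_7). A semisimple Lie algebra decomposes uniquely as the direct sum of simple ideals, one per connected component of its Dynkin diagram, so g ≅ A_3 ⊕ B_7 (dimension 15 + 105 = 120).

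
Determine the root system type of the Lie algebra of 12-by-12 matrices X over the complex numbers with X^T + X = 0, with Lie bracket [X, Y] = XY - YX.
type D_6

This is so(12) with 12 even, which has dimension 12(12-1)/2 = 66 and rank 12/2 = 6. In the classification of classical Lie algebras, the orthogonal algebra so(2n) in an even number of variables has type D_n; here n = 6, so the Dynkin diagram is a chain of 4 nodes with a fork of two nodes at one end (D_6). Hence the type is D_6.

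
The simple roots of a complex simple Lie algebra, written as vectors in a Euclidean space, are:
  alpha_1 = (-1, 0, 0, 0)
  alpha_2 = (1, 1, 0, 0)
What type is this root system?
Compute the Cartan integers a_ij = 2(alpha_i, alpha_j)/(alpha_j, alpha_j); the resulting 2x2 Cartan matrix is
[[2, -1], [-2, 2]].
The roots have two lengths (squared-length ratio 2:1); the short ones are alpha_{1}. The associated Dynkin diagram is a chain of 2 nodes with a double edge at one end; the terminal node there is the unique short simple root (B_2), so the type is B_2 (the algebra so(5)).

B_2 (so(5))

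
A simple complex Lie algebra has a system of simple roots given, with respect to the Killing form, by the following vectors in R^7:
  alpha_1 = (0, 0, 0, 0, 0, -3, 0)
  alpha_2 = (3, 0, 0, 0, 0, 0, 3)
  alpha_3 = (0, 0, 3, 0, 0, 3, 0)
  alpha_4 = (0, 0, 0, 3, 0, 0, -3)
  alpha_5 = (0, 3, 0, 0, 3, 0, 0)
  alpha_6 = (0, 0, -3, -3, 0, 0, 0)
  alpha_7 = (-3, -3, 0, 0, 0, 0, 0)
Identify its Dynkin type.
B_7 (so(15))

Compute the Cartan integers a_ij = 2(alpha_i, alpha_j)/(alpha_j, alpha_j); the resulting 7x7 Cartan matrix is
[[2, 0, -1, 0, 0, 0, 0], [0, 2, 0, -1, 0, 0, -1], [-2, 0, 2, 0, 0, -1, 0], [0, -1, 0, 2, 0, -1, 0], [0, 0, 0, 0, 2, 0, -1], [0, 0, -1, -1, 0, 2, 0], [0, -1, 0, 0, -1, 0, 2]].
The roots have two lengths (squared-length ratio 2:1); the short ones are alpha_{1}. The associated Dynkin diagram is a chain of 7 nodes with a double edge at one end; the terminal node there is the unique short simple root (B_7), so the type is B_7 (the algebra so(15)).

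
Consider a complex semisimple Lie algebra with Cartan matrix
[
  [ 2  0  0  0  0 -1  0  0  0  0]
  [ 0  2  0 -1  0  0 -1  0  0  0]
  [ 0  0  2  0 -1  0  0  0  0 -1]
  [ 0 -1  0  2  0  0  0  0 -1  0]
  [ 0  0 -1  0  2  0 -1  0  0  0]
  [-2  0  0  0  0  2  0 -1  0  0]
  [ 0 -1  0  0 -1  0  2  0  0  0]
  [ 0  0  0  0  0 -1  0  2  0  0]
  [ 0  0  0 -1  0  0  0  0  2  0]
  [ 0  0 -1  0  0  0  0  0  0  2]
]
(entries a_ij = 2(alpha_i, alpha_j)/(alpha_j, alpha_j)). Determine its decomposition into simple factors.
The diagram associated to this matrix has two connected components: the simple roots {alpha_2, alpha_3, alpha_4, alpha_5, alpha_7, alpha_9, alpha_10} form a chain of 7 nodes with single edges (A_7), and {alpha_1, alpha_6, alpha_8} form a chain of 3 nodes with a double edge at one end; the terminal node there is the unique short simple root (B_3). A semisimple Lie algebra decomposes uniquely as the direct sum of simple ideals, one per connected component of its Dynkin diagram, so g ≅ A_7 ⊕ B_3 (dimension 63 + 21 = 84).

A7 ⊕ B3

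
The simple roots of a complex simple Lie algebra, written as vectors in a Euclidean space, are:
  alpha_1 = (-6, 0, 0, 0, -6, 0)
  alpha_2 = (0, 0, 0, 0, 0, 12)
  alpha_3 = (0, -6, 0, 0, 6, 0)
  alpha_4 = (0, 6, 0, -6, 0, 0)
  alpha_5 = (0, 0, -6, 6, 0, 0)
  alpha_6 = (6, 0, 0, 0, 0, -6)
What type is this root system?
Compute the Cartan integers a_ij = 2(alpha_i, alpha_j)/(alpha_j, alpha_j); the resulting 6x6 Cartan matrix is
[[2, 0, -1, 0, 0, -1], [0, 2, 0, 0, 0, -2], [-1, 0, 2, -1, 0, 0], [0, 0, -1, 2, -1, 0], [0, 0, 0, -1, 2, 0], [-1, -1, 0, 0, 0, 2]].
The roots have two lengths (squared-length ratio 2:1); the short ones are alpha_{1,3,4,5,6}. The associated Dynkin diagram is a chain of 6 nodes with a double edge at one end; the terminal node there is the unique long simple root (C_6), so the type is C_6 (the algebra sp(12)).

C6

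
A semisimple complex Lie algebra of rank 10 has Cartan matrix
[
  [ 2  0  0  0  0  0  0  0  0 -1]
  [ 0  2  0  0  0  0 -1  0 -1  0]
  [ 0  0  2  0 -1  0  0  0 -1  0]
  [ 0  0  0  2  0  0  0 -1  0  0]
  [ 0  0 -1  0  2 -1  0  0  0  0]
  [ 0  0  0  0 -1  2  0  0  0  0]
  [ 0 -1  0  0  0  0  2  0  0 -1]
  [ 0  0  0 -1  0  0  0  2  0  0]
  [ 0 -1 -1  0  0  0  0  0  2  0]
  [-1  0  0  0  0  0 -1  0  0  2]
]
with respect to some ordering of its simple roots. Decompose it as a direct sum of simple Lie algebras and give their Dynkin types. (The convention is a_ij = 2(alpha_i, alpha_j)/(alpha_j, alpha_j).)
The diagram associated to this matrix has two connected components: the simple roots {alpha_4, alpha_8} form a chain of 2 nodes with single edges (A_2), and {alpha_1, alpha_2, alpha_3, alpha_5, alpha_6, alpha_7, alpha_9, alpha_10} form a chain of 8 nodes with single edges (A_8). A semisimple Lie algebra decomposes uniquely as the direct sum of simple ideals, one per connected component of its Dynkin diagram, so g ≅ A_2 ⊕ A_8 (dimension 8 + 80 = 88).

A_2 ⊕ A_8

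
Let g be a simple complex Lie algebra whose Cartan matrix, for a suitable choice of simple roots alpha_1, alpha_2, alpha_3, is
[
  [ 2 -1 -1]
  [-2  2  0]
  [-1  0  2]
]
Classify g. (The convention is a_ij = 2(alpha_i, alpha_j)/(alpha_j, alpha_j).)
The matrix has rank 3 with 2's on the diagonal. Reading the off-diagonal entries as Dynkin edges (a single edge where a_ij = a_ji = -1; a double or triple edge where a_ij * a_ji = 2 or 3), the diagram is a chain of 3 nodes with a double edge at one end; the terminal node there is the unique long simple root (C_3). One simple-root ordering that puts it in standard form is (alpha_3, alpha_1, alpha_2). So the algebra is type C_3, i.e. sp(6).

C3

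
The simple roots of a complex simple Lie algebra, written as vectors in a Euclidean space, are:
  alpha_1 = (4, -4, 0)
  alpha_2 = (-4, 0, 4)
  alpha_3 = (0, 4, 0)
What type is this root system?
B_3

Compute the Cartan integers a_ij = 2(alpha_i, alpha_j)/(alpha_j, alpha_j); the resulting 3x3 Cartan matrix is
[[2, -1, -2], [-1, 2, 0], [-1, 0, 2]].
The roots have two lengths (squared-length ratio 2:1); the short ones are alpha_{3}. The associated Dynkin diagram is a chain of 3 nodes with a double edge at one end; the terminal node there is the unique short simple root (B_3), so the type is B_3 (the algebra so(7)).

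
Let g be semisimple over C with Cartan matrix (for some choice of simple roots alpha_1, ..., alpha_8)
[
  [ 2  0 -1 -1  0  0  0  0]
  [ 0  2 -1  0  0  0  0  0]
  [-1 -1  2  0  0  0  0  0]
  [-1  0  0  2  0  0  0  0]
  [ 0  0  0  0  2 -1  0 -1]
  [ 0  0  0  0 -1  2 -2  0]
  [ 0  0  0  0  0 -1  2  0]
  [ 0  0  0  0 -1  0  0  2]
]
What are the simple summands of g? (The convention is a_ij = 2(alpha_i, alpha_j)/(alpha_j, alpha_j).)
A_4 (sl(5)) + B_4 (so(9))

The diagram associated to this matrix has two connected components: the simple roots {alpha_1, alpha_2, alpha_3, alpha_4} form a chain of 4 nodes with single edges (A_4), and {alpha_5, alpha_6, alpha_7, alpha_8} form a chain of 4 nodes with a double edge at one end; the terminal node there is the unique short simple root (B_4). A semisimple Lie algebra decomposes uniquely as the direct sum of simple ideals, one per connected component of its Dynkin diagram, so g ≅ A_4 ⊕ B_4 (dimension 24 + 36 = 60).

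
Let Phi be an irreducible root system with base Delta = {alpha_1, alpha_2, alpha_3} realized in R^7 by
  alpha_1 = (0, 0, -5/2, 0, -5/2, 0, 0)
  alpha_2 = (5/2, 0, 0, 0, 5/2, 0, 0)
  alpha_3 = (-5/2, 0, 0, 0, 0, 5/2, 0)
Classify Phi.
type A_3

Compute the Cartan integers a_ij = 2(alpha_i, alpha_j)/(alpha_j, alpha_j); the resulting 3x3 Cartan matrix is
[[2, -1, 0], [-1, 2, -1], [0, -1, 2]].
All simple roots have the same length, so the diagram is simply laced. The associated Dynkin diagram is a chain of 3 nodes with single edges (A_3), so the type is A_3 (the algebra sl(4)).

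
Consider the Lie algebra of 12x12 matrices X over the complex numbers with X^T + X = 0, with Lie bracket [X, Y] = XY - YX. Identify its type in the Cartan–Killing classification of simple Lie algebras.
D6

This is so(12) with 12 even, which has dimension 12(12-1)/2 = 66 and rank 12/2 = 6. In the classification of classical Lie algebras, the orthogonal algebra so(2n) in an even number of variables has type D_n; here n = 6, so the Dynkin diagram is a chain of 4 nodes with a fork of two nodes at one end (D_6). Hence the type is D_6.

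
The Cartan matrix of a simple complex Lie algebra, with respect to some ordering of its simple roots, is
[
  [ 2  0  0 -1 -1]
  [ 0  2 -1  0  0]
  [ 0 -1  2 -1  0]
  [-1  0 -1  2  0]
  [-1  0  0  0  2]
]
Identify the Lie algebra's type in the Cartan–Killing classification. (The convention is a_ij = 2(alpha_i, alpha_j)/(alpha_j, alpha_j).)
A_5

The matrix has rank 5 with 2's on the diagonal. Reading the off-diagonal entries as Dynkin edges (a single edge where a_ij = a_ji = -1; a double or triple edge where a_ij * a_ji = 2 or 3), the diagram is a chain of 5 nodes with single edges (A_5). One simple-root ordering that puts it in standard form is (alpha_5, alpha_1, alpha_4, alpha_3, alpha_2). So the algebra is type A_5, i.e. sl(6).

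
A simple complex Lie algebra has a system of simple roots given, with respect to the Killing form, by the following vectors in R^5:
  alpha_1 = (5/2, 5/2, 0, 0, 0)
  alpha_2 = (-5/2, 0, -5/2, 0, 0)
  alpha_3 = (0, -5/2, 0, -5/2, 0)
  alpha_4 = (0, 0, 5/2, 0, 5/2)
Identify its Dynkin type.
Compute the Cartan integers a_ij = 2(alpha_i, alpha_j)/(alpha_j, alpha_j); the resulting 4x4 Cartan matrix is
[[2, -1, -1, 0], [-1, 2, 0, -1], [-1, 0, 2, 0], [0, -1, 0, 2]].
All simple roots have the same length, so the diagram is simply laced. The associated Dynkin diagram is a chain of 4 nodes with single edges (A_4), so the type is A_4 (the algebra sl(5)).

A_4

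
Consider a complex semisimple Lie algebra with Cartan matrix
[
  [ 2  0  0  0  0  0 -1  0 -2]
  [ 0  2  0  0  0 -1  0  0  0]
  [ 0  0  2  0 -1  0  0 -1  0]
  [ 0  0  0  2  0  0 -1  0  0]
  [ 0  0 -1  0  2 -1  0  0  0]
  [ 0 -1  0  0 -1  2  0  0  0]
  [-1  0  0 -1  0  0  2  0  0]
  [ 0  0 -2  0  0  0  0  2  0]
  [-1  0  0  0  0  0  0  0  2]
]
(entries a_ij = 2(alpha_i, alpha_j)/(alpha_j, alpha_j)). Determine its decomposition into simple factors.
B4 + C5

The diagram associated to this matrix has two connected components: the simple roots {alpha_1, alpha_4, alpha_7, alpha_9} form a chain of 4 nodes with a double edge at one end; the terminal node there is the unique short simple root (B_4), and {alpha_2, alpha_3, alpha_5, alpha_6, alpha_8} form a chain of 5 nodes with a double edge at one end; the terminal node there is the unique long simple root (C_5). A semisimple Lie algebra decomposes uniquely as the direct sum of simple ideals, one per connected component of its Dynkin diagram, so g ≅ B_4 ⊕ C_5 (dimension 36 + 55 = 91).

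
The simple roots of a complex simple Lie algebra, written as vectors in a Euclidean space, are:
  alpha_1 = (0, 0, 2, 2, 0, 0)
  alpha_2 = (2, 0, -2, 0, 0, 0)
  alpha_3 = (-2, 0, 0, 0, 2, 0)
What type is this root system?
Compute the Cartan integers a_ij = 2(alpha_i, alpha_j)/(alpha_j, alpha_j); the resulting 3x3 Cartan matrix is
[[2, -1, 0], [-1, 2, -1], [0, -1, 2]].
All simple roots have the same length, so the diagram is simply laced. The associated Dynkin diagram is a chain of 3 nodes with single edges (A_3), so the type is A_3 (the algebra sl(4)).

type A_3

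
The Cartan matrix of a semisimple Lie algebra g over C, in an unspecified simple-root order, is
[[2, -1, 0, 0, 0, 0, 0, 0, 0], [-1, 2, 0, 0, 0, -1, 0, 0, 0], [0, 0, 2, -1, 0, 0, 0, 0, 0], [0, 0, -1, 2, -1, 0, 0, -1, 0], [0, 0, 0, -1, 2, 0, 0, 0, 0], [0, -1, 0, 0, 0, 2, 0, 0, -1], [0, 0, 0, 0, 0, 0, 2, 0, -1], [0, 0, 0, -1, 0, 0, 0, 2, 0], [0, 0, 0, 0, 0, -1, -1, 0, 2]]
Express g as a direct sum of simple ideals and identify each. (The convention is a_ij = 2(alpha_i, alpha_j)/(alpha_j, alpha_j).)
The diagram associated to this matrix has two connected components: the simple roots {alpha_1, alpha_2, alpha_6, alpha_7, alpha_9} form a chain of 5 nodes with single edges (A_5), and {alpha_3, alpha_4, alpha_5, alpha_8} form a chain of 2 nodes with a fork of two nodes at one end (D_4). A semisimple Lie algebra decomposes uniquely as the direct sum of simple ideals, one per connected component of its Dynkin diagram, so g ≅ A_5 ⊕ D_4 (dimension 35 + 28 = 63).

type A_5 ⊕ type D_4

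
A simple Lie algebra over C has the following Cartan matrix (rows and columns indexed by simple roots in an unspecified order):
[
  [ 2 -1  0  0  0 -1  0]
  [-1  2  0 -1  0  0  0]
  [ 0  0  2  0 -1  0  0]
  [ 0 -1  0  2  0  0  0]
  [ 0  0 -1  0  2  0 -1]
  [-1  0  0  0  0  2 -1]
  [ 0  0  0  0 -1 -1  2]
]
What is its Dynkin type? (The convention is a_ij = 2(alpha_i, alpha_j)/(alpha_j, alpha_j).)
The matrix has rank 7 with 2's on the diagonal. Reading the off-diagonal entries as Dynkin edges (a single edge where a_ij = a_ji = -1; a double or triple edge where a_ij * a_ji = 2 or 3), the diagram is a chain of 7 nodes with single edges (A_7). One simple-root ordering that puts it in standard form is (alpha_3, alpha_5, alpha_7, alpha_6, alpha_1, alpha_2, alpha_4). So the algebra is type A_7, i.e. sl(8).

A7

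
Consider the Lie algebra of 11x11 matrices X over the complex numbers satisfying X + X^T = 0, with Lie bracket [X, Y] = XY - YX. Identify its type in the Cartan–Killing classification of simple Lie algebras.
B5

This is so(11) with 11 odd, which has dimension 11(11-1)/2 = 55 and rank (11-1)/2 = 5. In the classification of classical Lie algebras, the orthogonal algebra so(2n+1) in an odd number of variables has type B_n; here n = 5, so the Dynkin diagram is a chain of 5 nodes with a double edge at one end; the terminal node there is the unique short simple root (B_5). Hence the type is B_5.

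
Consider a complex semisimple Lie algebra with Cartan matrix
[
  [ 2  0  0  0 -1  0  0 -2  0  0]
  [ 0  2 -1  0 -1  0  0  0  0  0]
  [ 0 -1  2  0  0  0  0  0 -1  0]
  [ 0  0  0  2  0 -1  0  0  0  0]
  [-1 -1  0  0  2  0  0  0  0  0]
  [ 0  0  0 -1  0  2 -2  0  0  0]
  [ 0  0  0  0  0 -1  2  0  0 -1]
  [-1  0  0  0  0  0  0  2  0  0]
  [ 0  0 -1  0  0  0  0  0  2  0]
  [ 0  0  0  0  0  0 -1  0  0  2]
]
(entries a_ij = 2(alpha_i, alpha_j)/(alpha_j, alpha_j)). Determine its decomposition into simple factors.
The diagram associated to this matrix has two connected components: the simple roots {alpha_1, alpha_2, alpha_3, alpha_5, alpha_8, alpha_9} form a chain of 6 nodes with a double edge at one end; the terminal node there is the unique short simple root (B_6), and {alpha_4, alpha_6, alpha_7, alpha_10} form a chain of 4 nodes with a double edge between the middle two (F_4). A semisimple Lie algebra decomposes uniquely as the direct sum of simple ideals, one per connected component of its Dynkin diagram, so g ≅ B_6 ⊕ F_4 (dimension 78 + 52 = 130).

B_6 (so(13)) ⊕ F_4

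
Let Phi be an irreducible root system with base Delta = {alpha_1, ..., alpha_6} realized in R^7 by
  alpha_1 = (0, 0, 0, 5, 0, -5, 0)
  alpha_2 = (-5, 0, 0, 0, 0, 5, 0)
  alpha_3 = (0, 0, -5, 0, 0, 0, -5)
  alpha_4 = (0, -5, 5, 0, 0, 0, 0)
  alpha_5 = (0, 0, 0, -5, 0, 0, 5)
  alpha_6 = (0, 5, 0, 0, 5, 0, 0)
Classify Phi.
Compute the Cartan integers a_ij = 2(alpha_i, alpha_j)/(alpha_j, alpha_j); the resulting 6x6 Cartan matrix is
[[2, -1, 0, 0, -1, 0], [-1, 2, 0, 0, 0, 0], [0, 0, 2, -1, -1, 0], [0, 0, -1, 2, 0, -1], [-1, 0, -1, 0, 2, 0], [0, 0, 0, -1, 0, 2]].
All simple roots have the same length, so the diagram is simply laced. The associated Dynkin diagram is a chain of 6 nodes with single edges (A_6), so the type is A_6 (the algebra sl(7)).

A6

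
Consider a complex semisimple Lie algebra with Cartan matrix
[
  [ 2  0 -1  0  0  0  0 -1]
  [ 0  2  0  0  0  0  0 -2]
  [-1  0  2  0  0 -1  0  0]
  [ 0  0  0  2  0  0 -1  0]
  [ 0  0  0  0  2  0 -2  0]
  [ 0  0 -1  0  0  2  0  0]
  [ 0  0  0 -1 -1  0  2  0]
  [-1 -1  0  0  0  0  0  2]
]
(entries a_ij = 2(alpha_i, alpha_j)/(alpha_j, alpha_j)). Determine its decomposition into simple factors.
C3 + C5

The diagram associated to this matrix has two connected components: the simple roots {alpha_4, alpha_5, alpha_7} form a chain of 3 nodes with a double edge at one end; the terminal node there is the unique long simple root (C_3), and {alpha_1, alpha_2, alpha_3, alpha_6, alpha_8} form a chain of 5 nodes with a double edge at one end; the terminal node there is the unique long simple root (C_5). A semisimple Lie algebra decomposes uniquely as the direct sum of simple ideals, one per connected component of its Dynkin diagram, so g ≅ C_3 ⊕ C_5 (dimension 21 + 55 = 76).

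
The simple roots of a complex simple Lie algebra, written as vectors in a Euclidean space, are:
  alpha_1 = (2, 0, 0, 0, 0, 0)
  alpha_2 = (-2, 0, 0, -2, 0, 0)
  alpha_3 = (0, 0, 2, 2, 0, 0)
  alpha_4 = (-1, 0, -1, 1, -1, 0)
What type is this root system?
Compute the Cartan integers a_ij = 2(alpha_i, alpha_j)/(alpha_j, alpha_j); the resulting 4x4 Cartan matrix is
[[2, -1, 0, -1], [-2, 2, -1, 0], [0, -1, 2, 0], [-1, 0, 0, 2]].
The roots have two lengths (squared-length ratio 2:1); the short ones are alpha_{1,4}. The associated Dynkin diagram is a chain of 4 nodes with a double edge between the middle two (F_4), so the type is F_4.

F_4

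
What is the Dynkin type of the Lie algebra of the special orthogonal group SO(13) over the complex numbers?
This is so(13) with 13 odd, which has dimension 13(13-1)/2 = 78 and rank (13-1)/2 = 6. In the classification of classical Lie algebras, the orthogonal algebra so(2n+1) in an odd number of variables has type B_n; here n = 6, so the Dynkin diagram is a chain of 6 nodes with a double edge at one end; the terminal node there is the unique short simple root (B_6). Hence the type is B_6.

B6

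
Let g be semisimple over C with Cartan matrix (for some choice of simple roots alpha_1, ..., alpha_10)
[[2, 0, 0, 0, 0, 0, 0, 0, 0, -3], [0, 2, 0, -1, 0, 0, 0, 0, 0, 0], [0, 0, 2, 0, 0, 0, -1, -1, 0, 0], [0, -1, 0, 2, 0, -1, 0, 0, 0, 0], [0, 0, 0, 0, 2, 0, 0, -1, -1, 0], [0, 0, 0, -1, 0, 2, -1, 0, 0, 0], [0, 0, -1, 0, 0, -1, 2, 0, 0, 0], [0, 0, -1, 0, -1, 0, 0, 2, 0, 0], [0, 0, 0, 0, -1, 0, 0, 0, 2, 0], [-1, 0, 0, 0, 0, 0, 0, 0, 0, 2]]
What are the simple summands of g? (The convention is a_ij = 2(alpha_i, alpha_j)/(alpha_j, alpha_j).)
A8 ⊕ G2

The diagram associated to this matrix has two connected components: the simple roots {alpha_2, alpha_3, alpha_4, alpha_5, alpha_6, alpha_7, alpha_8, alpha_9} form a chain of 8 nodes with single edges (A_8), and {alpha_1, alpha_10} form two nodes joined by a triple edge (G_2). A semisimple Lie algebra decomposes uniquely as the direct sum of simple ideals, one per connected component of its Dynkin diagram, so g ≅ A_8 ⊕ G_2 (dimension 80 + 14 = 94).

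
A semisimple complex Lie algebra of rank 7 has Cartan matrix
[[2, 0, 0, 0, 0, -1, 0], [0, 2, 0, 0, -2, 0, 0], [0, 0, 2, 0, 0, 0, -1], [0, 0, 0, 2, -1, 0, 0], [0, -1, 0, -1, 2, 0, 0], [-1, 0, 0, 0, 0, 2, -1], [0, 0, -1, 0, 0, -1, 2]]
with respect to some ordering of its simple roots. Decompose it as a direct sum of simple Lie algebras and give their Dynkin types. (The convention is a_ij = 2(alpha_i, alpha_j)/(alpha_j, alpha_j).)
A_4 ⊕ C_3

The diagram associated to this matrix has two connected components: the simple roots {alpha_1, alpha_3, alpha_6, alpha_7} form a chain of 4 nodes with single edges (A_4), and {alpha_2, alpha_4, alpha_5} form a chain of 3 nodes with a double edge at one end; the terminal node there is the unique long simple root (C_3). A semisimple Lie algebra decomposes uniquely as the direct sum of simple ideals, one per connected component of its Dynkin diagram, so g ≅ A_4 ⊕ C_3 (dimension 24 + 21 = 45).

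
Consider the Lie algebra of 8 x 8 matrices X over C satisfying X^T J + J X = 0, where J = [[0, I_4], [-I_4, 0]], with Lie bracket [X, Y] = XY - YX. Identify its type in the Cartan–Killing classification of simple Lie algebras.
This is sp(8), which has dimension 8(8+1)/2 = 36 and rank 8/2 = 4. In the classification of classical Lie algebras, the symplectic algebra sp(2n) has type C_n; here n = 4, so the Dynkin diagram is a chain of 4 nodes with a double edge at one end; the terminal node there is the unique long simple root (C_4). Hence the type is C_4.

type C_4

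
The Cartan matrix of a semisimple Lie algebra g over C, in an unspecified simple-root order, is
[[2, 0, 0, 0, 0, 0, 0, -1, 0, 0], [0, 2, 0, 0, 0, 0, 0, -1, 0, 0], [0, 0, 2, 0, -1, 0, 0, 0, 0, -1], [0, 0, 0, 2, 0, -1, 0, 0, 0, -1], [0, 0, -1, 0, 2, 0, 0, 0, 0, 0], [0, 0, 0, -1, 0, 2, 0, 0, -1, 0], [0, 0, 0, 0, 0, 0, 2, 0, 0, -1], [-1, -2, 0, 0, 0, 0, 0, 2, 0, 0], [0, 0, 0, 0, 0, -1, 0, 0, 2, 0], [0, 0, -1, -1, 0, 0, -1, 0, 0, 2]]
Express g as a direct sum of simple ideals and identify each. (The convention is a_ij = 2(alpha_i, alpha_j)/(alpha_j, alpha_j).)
The diagram associated to this matrix has two connected components: the simple roots {alpha_1, alpha_2, alpha_8} form a chain of 3 nodes with a double edge at one end; the terminal node there is the unique short simple root (B_3), and {alpha_3, alpha_4, alpha_5, alpha_6, alpha_7, alpha_9, alpha_10} form a chain of 6 nodes with one extra node attached to the third node from one end (E_7). A semisimple Lie algebra decomposes uniquely as the direct sum of simple ideals, one per connected component of its Dynkin diagram, so g ≅ B_3 ⊕ E_7 (dimension 21 + 133 = 154).

B3 + E7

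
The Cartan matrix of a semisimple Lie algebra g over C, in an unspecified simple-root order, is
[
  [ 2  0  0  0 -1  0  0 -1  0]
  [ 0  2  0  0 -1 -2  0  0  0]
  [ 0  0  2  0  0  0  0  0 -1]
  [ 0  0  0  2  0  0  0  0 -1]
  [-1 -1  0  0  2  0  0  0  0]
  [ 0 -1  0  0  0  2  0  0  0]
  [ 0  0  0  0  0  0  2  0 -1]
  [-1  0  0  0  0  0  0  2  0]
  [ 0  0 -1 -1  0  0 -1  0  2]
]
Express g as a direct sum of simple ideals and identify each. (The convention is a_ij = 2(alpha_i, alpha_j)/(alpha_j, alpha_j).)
type B_5 + type D_4

The diagram associated to this matrix has two connected components: the simple roots {alpha_1, alpha_2, alpha_5, alpha_6, alpha_8} form a chain of 5 nodes with a double edge at one end; the terminal node there is the unique short simple root (B_5), and {alpha_3, alpha_4, alpha_7, alpha_9} form a chain of 2 nodes with a fork of two nodes at one end (D_4). A semisimple Lie algebra decomposes uniquely as the direct sum of simple ideals, one per connected component of its Dynkin diagram, so g ≅ B_5 ⊕ D_4 (dimension 55 + 28 = 83).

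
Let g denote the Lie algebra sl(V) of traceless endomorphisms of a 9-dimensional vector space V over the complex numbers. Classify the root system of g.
This is sl(9), which has dimension 9^2 - 1 = 80 and rank 9 - 1 = 8 (a Cartan subalgebra is the diagonal traceless matrices). In the classification of classical Lie algebras, the special linear algebra sl(n+1) has type A_n; here n = 8, so the Dynkin diagram is a chain of 8 nodes with single edges (A_8). Hence the type is A_8.

A_8 (sl(9))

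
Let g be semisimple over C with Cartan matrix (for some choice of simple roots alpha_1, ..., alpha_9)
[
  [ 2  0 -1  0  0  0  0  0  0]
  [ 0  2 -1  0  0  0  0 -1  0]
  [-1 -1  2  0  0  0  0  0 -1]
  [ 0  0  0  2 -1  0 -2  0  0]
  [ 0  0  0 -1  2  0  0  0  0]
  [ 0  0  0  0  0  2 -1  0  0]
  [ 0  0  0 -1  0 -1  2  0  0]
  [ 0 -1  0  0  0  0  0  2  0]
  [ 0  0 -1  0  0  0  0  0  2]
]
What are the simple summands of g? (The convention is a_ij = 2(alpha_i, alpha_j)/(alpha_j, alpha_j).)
The diagram associated to this matrix has two connected components: the simple roots {alpha_1, alpha_2, alpha_3, alpha_8, alpha_9} form a chain of 3 nodes with a fork of two nodes at one end (D_5), and {alpha_4, alpha_5, alpha_6, alpha_7} form a chain of 4 nodes with a double edge between the middle two (F_4). A semisimple Lie algebra decomposes uniquely as the direct sum of simple ideals, one per connected component of its Dynkin diagram, so g ≅ D_5 ⊕ F_4 (dimension 45 + 52 = 97).

D_5 (so(10)) + F_4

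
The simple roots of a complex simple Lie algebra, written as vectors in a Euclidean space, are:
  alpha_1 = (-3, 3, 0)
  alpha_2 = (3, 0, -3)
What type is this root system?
A2

Compute the Cartan integers a_ij = 2(alpha_i, alpha_j)/(alpha_j, alpha_j); the resulting 2x2 Cartan matrix is
[[2, -1], [-1, 2]].
All simple roots have the same length, so the diagram is simply laced. The associated Dynkin diagram is a chain of 2 nodes with single edges (A_2), so the type is A_2 (the algebra sl(3)).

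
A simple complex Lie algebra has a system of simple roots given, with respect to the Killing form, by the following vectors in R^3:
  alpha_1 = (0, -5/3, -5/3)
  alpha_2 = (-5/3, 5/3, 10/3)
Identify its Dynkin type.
Compute the Cartan integers a_ij = 2(alpha_i, alpha_j)/(alpha_j, alpha_j); the resulting 2x2 Cartan matrix is
[[2, -1], [-3, 2]].
The roots have two lengths (squared-length ratio 3:1); the short ones are alpha_{1}. The associated Dynkin diagram is two nodes joined by a triple edge (G_2), so the type is G_2.

type G_2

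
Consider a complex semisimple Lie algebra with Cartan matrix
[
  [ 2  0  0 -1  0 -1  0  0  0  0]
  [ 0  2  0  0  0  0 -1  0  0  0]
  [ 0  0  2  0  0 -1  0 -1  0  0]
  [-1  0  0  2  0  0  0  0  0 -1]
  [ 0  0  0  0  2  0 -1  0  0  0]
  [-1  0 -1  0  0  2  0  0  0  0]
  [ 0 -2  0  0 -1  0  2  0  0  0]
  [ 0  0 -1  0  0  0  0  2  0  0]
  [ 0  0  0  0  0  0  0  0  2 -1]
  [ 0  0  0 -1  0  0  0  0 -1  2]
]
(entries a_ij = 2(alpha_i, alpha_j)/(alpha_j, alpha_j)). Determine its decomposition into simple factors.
The diagram associated to this matrix has two connected components: the simple roots {alpha_1, alpha_3, alpha_4, alpha_6, alpha_8, alpha_9, alpha_10} form a chain of 7 nodes with single edges (A_7), and {alpha_2, alpha_5, alpha_7} form a chain of 3 nodes with a double edge at one end; the terminal node there is the unique short simple root (B_3). A semisimple Lie algebra decomposes uniquely as the direct sum of simple ideals, one per connected component of its Dynkin diagram, so g ≅ A_7 ⊕ B_3 (dimension 63 + 21 = 84).

A7 + B3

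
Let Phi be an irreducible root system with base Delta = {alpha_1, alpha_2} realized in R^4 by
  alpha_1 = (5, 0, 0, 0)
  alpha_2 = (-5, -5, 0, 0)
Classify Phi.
B_2 (so(5))

Compute the Cartan integers a_ij = 2(alpha_i, alpha_j)/(alpha_j, alpha_j); the resulting 2x2 Cartan matrix is
[[2, -1], [-2, 2]].
The roots have two lengths (squared-length ratio 2:1); the short ones are alpha_{1}. The associated Dynkin diagram is a chain of 2 nodes with a double edge at one end; the terminal node there is the unique short simple root (B_2), so the type is B_2 (the algebra so(5)).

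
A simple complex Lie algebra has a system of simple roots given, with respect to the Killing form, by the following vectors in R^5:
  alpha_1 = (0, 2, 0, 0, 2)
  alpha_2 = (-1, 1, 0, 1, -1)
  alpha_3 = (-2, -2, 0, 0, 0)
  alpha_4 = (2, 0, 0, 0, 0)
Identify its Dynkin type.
F_4

Compute the Cartan integers a_ij = 2(alpha_i, alpha_j)/(alpha_j, alpha_j); the resulting 4x4 Cartan matrix is
[[2, 0, -1, 0], [0, 2, 0, -1], [-1, 0, 2, -2], [0, -1, -1, 2]].
The roots have two lengths (squared-length ratio 2:1); the short ones are alpha_{2,4}. The associated Dynkin diagram is a chain of 4 nodes with a double edge between the middle two (F_4), so the type is F_4.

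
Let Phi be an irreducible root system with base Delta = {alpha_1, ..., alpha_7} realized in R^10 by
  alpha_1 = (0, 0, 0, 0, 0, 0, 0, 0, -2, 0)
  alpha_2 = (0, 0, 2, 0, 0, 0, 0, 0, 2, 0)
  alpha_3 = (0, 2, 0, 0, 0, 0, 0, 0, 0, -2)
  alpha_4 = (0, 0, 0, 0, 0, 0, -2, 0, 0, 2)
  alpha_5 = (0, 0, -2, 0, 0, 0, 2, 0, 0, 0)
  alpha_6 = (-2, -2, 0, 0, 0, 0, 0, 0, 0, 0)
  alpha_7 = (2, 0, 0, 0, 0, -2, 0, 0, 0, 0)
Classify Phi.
B_7

Compute the Cartan integers a_ij = 2(alpha_i, alpha_j)/(alpha_j, alpha_j); the resulting 7x7 Cartan matrix is
[[2, -1, 0, 0, 0, 0, 0], [-2, 2, 0, 0, -1, 0, 0], [0, 0, 2, -1, 0, -1, 0], [0, 0, -1, 2, -1, 0, 0], [0, -1, 0, -1, 2, 0, 0], [0, 0, -1, 0, 0, 2, -1], [0, 0, 0, 0, 0, -1, 2]].
The roots have two lengths (squared-length ratio 2:1); the short ones are alpha_{1}. The associated Dynkin diagram is a chain of 7 nodes with a double edge at one end; the terminal node there is the unique short simple root (B_7), so the type is B_7 (the algebra so(15)).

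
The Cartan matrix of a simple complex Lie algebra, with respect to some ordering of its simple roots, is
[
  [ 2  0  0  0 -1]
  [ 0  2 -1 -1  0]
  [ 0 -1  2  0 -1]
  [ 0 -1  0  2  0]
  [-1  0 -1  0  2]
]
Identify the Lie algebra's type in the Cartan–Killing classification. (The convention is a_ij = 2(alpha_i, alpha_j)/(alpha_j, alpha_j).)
A5

The matrix has rank 5 with 2's on the diagonal. Reading the off-diagonal entries as Dynkin edges (a single edge where a_ij = a_ji = -1; a double or triple edge where a_ij * a_ji = 2 or 3), the diagram is a chain of 5 nodes with single edges (A_5). One simple-root ordering that puts it in standard form is (alpha_4, alpha_2, alpha_3, alpha_5, alpha_1). So the algebra is type A_5, i.e. sl(6).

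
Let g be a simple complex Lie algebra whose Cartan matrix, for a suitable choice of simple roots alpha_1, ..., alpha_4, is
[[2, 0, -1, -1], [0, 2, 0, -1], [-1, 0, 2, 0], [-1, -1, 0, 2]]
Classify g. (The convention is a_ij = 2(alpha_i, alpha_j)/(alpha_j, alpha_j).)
A4

The matrix has rank 4 with 2's on the diagonal. Reading the off-diagonal entries as Dynkin edges (a single edge where a_ij = a_ji = -1; a double or triple edge where a_ij * a_ji = 2 or 3), the diagram is a chain of 4 nodes with single edges (A_4). One simple-root ordering that puts it in standard form is (alpha_2, alpha_4, alpha_1, alpha_3). So the algebra is type A_4, i.e. sl(5).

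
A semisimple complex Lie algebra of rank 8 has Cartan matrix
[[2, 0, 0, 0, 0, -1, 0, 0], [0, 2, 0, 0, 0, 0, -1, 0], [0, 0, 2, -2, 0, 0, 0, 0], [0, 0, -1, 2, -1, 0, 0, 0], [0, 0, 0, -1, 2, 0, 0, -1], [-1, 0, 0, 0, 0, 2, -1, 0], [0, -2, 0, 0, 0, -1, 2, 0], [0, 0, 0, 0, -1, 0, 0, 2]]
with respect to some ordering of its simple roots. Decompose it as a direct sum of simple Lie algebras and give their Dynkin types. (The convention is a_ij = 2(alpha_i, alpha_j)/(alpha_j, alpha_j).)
B4 + C4

The diagram associated to this matrix has two connected components: the simple roots {alpha_1, alpha_2, alpha_6, alpha_7} form a chain of 4 nodes with a double edge at one end; the terminal node there is the unique short simple root (B_4), and {alpha_3, alpha_4, alpha_5, alpha_8} form a chain of 4 nodes with a double edge at one end; the terminal node there is the unique long simple root (C_4). A semisimple Lie algebra decomposes uniquely as the direct sum of simple ideals, one per connected component of its Dynkin diagram, so g ≅ B_4 ⊕ C_4 (dimension 36 + 36 = 72).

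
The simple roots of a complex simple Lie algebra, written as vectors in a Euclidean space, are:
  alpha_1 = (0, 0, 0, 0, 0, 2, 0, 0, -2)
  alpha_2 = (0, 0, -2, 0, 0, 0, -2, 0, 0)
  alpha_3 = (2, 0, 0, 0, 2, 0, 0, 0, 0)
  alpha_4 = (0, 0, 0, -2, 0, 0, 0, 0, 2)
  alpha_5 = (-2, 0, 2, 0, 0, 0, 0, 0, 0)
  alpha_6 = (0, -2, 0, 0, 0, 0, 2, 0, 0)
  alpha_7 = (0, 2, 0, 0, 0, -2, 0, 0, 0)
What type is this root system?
A_7 (sl(8))

Compute the Cartan integers a_ij = 2(alpha_i, alpha_j)/(alpha_j, alpha_j); the resulting 7x7 Cartan matrix is
[[2, 0, 0, -1, 0, 0, -1], [0, 2, 0, 0, -1, -1, 0], [0, 0, 2, 0, -1, 0, 0], [-1, 0, 0, 2, 0, 0, 0], [0, -1, -1, 0, 2, 0, 0], [0, -1, 0, 0, 0, 2, -1], [-1, 0, 0, 0, 0, -1, 2]].
All simple roots have the same length, so the diagram is simply laced. The associated Dynkin diagram is a chain of 7 nodes with single edges (A_7), so the type is A_7 (the algebra sl(8)).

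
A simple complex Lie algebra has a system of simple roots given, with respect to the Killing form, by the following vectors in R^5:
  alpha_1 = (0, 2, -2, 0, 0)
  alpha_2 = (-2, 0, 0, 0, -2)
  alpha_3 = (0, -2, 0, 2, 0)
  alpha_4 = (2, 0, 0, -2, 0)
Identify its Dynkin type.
A_4 (sl(5))

Compute the Cartan integers a_ij = 2(alpha_i, alpha_j)/(alpha_j, alpha_j); the resulting 4x4 Cartan matrix is
[[2, 0, -1, 0], [0, 2, 0, -1], [-1, 0, 2, -1], [0, -1, -1, 2]].
All simple roots have the same length, so the diagram is simply laced. The associated Dynkin diagram is a chain of 4 nodes with single edges (A_4), so the type is A_4 (the algebra sl(5)).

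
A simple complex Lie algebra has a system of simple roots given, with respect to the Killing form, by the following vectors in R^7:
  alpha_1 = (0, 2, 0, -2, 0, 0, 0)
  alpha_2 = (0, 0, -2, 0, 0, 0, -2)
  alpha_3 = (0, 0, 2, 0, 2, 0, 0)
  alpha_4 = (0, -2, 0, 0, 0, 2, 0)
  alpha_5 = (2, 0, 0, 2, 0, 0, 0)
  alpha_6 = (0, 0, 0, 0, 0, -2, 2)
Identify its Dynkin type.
A_6 (sl(7))

Compute the Cartan integers a_ij = 2(alpha_i, alpha_j)/(alpha_j, alpha_j); the resulting 6x6 Cartan matrix is
[[2, 0, 0, -1, -1, 0], [0, 2, -1, 0, 0, -1], [0, -1, 2, 0, 0, 0], [-1, 0, 0, 2, 0, -1], [-1, 0, 0, 0, 2, 0], [0, -1, 0, -1, 0, 2]].
All simple roots have the same length, so the diagram is simply laced. The associated Dynkin diagram is a chain of 6 nodes with single edges (A_6), so the type is A_6 (the algebra sl(7)).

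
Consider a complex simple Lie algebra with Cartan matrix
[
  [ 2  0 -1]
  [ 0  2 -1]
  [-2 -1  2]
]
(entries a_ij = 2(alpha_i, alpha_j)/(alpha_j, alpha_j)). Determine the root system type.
B3

The matrix has rank 3 with 2's on the diagonal. Reading the off-diagonal entries as Dynkin edges (a single edge where a_ij = a_ji = -1; a double or triple edge where a_ij * a_ji = 2 or 3), the diagram is a chain of 3 nodes with a double edge at one end; the terminal node there is the unique short simple root (B_3). One simple-root ordering that puts it in standard form is (alpha_2, alpha_3, alpha_1). So the algebra is type B_3, i.e. so(7).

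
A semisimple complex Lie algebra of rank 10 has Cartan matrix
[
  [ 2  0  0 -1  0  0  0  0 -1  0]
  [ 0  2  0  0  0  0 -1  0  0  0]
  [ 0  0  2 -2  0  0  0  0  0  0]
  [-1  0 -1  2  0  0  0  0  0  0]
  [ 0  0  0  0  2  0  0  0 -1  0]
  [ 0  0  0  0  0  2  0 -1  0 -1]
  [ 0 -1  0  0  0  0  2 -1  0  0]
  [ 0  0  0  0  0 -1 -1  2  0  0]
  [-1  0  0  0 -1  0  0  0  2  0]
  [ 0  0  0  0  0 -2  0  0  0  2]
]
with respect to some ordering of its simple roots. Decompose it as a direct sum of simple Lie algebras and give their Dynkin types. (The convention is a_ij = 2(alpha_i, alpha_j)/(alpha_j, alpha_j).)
C_5 (sp(10)) + C_5 (sp(10))

The diagram associated to this matrix has two connected components: the simple roots {alpha_1, alpha_3, alpha_4, alpha_5, alpha_9} form a chain of 5 nodes with a double edge at one end; the terminal node there is the unique long simple root (C_5), and {alpha_2, alpha_6, alpha_7, alpha_8, alpha_10} form a chain of 5 nodes with a double edge at one end; the terminal node there is the unique long simple root (C_5). A semisimple Lie algebra decomposes uniquely as the direct sum of simple ideals, one per connected component of its Dynkin diagram, so g ≅ C_5 ⊕ C_5 (dimension 55 + 55 = 110).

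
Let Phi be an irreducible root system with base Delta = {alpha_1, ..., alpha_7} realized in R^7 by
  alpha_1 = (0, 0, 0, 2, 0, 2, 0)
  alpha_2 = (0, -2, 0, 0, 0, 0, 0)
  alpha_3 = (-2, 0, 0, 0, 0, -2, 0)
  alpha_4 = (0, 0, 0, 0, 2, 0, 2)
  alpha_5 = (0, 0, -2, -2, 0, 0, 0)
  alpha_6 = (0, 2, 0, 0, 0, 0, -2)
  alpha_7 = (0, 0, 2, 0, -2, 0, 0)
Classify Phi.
B_7

Compute the Cartan integers a_ij = 2(alpha_i, alpha_j)/(alpha_j, alpha_j); the resulting 7x7 Cartan matrix is
[[2, 0, -1, 0, -1, 0, 0], [0, 2, 0, 0, 0, -1, 0], [-1, 0, 2, 0, 0, 0, 0], [0, 0, 0, 2, 0, -1, -1], [-1, 0, 0, 0, 2, 0, -1], [0, -2, 0, -1, 0, 2, 0], [0, 0, 0, -1, -1, 0, 2]].
The roots have two lengths (squared-length ratio 2:1); the short ones are alpha_{2}. The associated Dynkin diagram is a chain of 7 nodes with a double edge at one end; the terminal node there is the unique short simple root (B_7), so the type is B_7 (the algebra so(15)).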